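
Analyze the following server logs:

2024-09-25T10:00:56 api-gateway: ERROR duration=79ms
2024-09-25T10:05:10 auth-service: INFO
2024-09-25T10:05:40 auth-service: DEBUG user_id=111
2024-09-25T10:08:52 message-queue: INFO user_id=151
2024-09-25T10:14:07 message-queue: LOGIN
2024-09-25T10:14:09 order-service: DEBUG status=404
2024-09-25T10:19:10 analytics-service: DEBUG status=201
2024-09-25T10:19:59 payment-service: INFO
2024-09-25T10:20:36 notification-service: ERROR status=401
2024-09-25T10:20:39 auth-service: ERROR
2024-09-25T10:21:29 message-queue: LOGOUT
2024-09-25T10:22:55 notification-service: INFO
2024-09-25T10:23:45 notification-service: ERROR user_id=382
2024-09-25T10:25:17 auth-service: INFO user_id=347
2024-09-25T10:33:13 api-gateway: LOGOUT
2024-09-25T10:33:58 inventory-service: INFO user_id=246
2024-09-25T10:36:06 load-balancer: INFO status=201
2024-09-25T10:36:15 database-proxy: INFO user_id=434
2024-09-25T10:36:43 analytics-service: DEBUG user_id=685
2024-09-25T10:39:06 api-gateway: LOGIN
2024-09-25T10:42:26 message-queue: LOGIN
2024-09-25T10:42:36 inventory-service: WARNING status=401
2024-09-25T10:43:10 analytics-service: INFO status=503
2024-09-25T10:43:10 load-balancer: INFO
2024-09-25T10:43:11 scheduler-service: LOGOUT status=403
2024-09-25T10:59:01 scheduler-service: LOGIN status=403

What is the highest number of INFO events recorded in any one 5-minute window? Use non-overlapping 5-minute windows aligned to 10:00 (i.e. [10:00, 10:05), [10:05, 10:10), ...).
2

To find the burst window:

1. Divide the log period into non-overlapping 5-minute windows starting at 10:00
2. Count INFO events in each window
3. Find the window with maximum count
4. Maximum events in a window: 2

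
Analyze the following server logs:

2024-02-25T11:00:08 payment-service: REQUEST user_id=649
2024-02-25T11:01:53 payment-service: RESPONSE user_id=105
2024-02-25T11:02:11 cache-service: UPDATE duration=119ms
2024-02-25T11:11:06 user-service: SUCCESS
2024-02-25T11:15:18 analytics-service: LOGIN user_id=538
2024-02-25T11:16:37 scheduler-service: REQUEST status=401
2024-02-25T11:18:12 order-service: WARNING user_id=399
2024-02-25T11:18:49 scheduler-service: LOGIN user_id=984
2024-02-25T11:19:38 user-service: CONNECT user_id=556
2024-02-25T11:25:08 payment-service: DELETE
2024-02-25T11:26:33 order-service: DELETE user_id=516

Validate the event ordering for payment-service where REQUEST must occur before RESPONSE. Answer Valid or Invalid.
Valid

To validate ordering:

1. Required order: REQUEST → RESPONSE
2. Rule: REQUEST must occur before RESPONSE
3. Check actual order of events for payment-service
4. Result: Valid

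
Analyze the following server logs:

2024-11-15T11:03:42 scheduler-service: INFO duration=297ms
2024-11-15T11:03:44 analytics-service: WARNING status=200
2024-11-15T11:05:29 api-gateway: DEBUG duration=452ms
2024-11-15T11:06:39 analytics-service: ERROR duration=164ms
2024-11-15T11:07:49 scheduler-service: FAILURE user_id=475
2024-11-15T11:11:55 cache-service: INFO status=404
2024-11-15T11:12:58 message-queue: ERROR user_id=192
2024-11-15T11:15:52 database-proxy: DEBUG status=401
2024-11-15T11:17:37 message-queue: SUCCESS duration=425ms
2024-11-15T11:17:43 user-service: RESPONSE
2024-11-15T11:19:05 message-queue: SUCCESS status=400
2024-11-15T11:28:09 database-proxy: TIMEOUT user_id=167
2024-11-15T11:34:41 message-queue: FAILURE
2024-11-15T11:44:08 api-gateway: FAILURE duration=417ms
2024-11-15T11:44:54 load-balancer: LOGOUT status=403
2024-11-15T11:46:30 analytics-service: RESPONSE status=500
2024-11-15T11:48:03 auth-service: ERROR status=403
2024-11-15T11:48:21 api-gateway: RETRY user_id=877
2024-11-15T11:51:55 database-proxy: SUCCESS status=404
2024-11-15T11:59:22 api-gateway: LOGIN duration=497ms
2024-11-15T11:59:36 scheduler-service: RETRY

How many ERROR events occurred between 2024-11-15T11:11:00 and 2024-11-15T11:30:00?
1

To count events in the time window:

1. Window boundaries: 2024-11-15T11:11:00 to 2024-11-15T11:30:00
2. Filter for ERROR events within this window
3. Count matching events: 1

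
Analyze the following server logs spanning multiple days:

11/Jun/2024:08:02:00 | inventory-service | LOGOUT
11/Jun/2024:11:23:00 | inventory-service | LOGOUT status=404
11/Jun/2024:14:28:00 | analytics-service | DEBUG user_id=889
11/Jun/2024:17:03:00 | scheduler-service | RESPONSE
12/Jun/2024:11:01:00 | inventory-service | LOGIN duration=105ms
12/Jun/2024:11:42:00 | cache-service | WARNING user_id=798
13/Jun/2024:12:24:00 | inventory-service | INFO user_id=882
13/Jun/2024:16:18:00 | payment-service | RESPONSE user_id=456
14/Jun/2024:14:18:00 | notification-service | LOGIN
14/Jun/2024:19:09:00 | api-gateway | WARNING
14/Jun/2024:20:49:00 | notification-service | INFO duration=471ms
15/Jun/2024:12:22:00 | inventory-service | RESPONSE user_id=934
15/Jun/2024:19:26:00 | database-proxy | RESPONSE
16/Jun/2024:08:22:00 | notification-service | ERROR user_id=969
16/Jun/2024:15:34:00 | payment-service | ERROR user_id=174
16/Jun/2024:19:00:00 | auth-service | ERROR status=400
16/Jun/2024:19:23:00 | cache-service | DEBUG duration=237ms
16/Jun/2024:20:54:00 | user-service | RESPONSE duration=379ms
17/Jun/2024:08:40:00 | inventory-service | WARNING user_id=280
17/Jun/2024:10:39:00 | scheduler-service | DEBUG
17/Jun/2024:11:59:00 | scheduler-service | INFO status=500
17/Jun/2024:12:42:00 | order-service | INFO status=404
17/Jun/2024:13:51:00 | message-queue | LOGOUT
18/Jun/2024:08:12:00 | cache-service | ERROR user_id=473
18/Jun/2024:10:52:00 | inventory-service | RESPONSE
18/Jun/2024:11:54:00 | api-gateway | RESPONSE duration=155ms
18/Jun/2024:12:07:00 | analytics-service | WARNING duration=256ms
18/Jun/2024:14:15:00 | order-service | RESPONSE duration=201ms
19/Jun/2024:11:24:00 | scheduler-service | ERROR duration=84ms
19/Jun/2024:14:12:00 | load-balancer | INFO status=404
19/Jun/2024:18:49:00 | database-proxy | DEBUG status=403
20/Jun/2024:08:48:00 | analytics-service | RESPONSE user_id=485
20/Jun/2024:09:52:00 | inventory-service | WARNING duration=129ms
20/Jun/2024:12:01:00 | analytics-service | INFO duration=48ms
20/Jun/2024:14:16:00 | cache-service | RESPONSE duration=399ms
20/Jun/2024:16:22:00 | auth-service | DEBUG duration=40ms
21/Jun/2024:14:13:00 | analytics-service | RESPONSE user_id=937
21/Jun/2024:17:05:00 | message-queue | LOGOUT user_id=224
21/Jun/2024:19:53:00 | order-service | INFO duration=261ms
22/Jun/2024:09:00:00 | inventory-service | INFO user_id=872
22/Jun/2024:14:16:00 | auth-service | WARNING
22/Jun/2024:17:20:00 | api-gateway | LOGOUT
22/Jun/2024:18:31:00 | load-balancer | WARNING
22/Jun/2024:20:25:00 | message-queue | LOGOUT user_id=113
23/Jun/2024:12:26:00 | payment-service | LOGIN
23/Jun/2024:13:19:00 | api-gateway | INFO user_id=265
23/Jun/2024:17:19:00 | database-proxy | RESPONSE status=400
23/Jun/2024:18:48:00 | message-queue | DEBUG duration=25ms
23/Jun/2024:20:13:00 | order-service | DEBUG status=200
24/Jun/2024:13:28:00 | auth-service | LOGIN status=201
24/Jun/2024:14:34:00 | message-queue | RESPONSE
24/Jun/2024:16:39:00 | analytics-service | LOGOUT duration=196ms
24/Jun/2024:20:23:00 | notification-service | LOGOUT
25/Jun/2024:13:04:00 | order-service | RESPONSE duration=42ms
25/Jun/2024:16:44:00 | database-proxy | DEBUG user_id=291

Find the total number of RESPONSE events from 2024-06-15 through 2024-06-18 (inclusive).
6

To filter by date range:

1. Date range: 2024-06-15 through 2024-06-18, both dates inclusive
2. Filter for RESPONSE events whose date falls in this range
3. Count matching events: 6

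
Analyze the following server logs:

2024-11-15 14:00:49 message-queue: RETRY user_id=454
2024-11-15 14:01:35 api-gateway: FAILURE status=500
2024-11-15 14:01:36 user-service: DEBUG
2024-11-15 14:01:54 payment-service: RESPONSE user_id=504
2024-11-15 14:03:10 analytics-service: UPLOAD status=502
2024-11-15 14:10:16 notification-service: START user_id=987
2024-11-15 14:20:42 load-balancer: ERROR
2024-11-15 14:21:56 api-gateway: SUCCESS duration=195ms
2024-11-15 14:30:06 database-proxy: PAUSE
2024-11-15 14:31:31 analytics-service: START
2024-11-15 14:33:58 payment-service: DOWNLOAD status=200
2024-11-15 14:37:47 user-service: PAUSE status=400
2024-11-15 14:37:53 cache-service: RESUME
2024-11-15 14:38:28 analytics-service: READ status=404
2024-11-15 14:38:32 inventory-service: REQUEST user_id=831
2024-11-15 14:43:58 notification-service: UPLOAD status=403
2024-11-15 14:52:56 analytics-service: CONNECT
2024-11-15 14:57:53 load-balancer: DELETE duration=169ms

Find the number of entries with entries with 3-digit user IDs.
4

To find matching entries:

1. Pattern to match: entries with 3-digit user IDs
2. Scan each log entry for the pattern
3. Count matches: 4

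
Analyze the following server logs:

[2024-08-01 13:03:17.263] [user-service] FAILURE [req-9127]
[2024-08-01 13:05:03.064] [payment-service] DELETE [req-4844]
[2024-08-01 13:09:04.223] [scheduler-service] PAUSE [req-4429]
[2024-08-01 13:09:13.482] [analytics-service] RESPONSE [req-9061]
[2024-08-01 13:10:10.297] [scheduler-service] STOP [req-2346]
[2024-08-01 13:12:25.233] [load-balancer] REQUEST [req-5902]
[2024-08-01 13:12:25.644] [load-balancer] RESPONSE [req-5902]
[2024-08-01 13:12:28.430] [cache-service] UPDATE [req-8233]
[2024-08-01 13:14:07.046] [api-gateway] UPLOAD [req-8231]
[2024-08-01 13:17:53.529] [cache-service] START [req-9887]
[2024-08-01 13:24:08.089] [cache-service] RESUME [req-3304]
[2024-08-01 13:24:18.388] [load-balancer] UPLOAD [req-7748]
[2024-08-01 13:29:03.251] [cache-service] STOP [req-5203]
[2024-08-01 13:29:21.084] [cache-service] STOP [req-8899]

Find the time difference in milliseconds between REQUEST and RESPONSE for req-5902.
411

To calculate latency:

1. Find REQUEST with id req-5902: 2024-08-01 13:12:25.233
2. Find RESPONSE with id req-5902: 2024-08-01 13:12:25.644
3. Latency: 2024-08-01 13:12:25.644 - 2024-08-01 13:12:25.233 = 411ms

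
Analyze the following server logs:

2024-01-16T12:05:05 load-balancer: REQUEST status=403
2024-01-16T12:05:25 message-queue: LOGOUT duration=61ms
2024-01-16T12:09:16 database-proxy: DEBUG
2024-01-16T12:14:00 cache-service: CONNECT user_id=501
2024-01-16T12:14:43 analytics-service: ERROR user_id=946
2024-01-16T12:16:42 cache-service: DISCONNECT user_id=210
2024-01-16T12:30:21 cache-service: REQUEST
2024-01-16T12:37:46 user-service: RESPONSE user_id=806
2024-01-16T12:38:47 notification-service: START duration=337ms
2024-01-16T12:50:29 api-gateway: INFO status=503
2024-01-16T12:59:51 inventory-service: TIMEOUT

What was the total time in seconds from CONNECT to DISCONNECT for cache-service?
162

To calculate state duration:

1. Find CONNECT event for cache-service: 2024-01-16T12:14:00
2. Find DISCONNECT event for cache-service: 2024-01-16T12:16:42
3. Calculate duration: 2024-01-16T12:16:42 - 2024-01-16T12:14:00 = 162 seconds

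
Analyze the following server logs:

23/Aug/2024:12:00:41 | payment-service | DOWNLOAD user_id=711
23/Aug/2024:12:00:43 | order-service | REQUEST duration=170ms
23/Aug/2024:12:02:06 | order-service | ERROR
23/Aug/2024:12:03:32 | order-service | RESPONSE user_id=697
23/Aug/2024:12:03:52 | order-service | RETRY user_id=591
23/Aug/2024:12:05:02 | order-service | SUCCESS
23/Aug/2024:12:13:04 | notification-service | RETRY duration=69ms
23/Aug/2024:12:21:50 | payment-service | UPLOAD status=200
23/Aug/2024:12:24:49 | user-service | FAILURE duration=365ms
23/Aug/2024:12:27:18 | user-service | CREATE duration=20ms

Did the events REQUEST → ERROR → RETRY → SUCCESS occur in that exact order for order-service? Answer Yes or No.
Yes

To verify sequence order:

1. Find all events in sequence REQUEST → ERROR → RETRY → SUCCESS for order-service
2. Extract their timestamps
3. Check if timestamps are in ascending order
4. Result: Yes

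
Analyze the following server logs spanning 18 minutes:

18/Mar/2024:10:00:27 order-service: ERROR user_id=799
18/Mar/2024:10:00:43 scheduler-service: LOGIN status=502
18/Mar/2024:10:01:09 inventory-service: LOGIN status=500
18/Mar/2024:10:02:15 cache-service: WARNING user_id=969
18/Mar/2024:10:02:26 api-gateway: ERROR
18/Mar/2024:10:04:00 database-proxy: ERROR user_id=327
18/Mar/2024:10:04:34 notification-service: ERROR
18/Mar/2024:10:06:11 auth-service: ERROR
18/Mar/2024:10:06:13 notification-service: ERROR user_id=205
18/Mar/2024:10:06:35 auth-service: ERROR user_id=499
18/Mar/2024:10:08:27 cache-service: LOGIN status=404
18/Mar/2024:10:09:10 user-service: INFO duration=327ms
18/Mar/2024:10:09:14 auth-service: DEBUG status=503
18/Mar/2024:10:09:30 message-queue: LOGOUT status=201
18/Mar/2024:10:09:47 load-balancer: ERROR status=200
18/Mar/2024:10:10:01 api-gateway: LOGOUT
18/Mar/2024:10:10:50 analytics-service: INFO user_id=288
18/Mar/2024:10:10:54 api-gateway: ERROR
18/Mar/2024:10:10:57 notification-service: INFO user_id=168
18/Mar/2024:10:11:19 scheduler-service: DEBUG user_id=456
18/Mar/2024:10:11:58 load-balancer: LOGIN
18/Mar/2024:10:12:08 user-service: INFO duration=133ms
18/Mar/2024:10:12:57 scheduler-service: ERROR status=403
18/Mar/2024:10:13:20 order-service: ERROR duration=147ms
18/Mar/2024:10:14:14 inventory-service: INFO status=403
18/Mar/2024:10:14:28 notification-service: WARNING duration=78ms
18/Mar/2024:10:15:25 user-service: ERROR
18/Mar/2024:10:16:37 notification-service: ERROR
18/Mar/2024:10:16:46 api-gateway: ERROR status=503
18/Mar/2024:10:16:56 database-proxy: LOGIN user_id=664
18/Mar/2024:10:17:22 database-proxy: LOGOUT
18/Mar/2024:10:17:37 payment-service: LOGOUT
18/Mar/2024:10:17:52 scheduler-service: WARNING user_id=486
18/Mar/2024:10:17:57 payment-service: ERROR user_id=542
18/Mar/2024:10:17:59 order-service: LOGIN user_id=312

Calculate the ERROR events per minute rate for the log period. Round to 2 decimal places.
0.83

To calculate the rate:

1. Count total ERROR events: 15
2. Total time period: 18 minutes
3. Rate = 15 / 18 = 0.83 events per minute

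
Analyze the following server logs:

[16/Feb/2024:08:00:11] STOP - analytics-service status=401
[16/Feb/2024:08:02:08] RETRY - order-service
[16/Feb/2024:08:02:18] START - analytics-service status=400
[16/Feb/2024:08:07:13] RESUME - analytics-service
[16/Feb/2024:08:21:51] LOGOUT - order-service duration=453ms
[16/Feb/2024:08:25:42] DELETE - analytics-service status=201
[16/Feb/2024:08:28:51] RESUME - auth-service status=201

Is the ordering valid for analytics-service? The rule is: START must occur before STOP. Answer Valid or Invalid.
Invalid

To validate ordering:

1. Required order: START → STOP
2. Rule: START must occur before STOP
3. Check actual order of events for analytics-service
4. Result: Invalid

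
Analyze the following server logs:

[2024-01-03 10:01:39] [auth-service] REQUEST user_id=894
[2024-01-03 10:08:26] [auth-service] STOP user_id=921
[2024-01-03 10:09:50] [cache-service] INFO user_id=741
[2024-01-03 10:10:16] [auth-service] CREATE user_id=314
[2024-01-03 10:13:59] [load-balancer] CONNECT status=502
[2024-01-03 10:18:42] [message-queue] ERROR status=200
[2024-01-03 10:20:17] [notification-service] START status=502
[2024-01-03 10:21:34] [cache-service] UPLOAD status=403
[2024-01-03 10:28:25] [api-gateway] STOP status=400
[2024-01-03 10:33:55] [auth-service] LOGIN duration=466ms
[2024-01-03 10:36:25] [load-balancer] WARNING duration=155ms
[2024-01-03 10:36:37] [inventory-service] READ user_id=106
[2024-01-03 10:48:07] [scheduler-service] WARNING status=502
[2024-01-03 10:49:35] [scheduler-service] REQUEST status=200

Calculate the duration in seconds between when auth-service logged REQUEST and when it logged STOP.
407

To find the time between events:

1. Locate the first REQUEST event for auth-service: 2024-01-03 10:01:39
2. Locate the first STOP event for auth-service: 2024-01-03 10:08:26
3. Calculate the difference: 2024-01-03 10:08:26 - 2024-01-03 10:01:39 = 407 seconds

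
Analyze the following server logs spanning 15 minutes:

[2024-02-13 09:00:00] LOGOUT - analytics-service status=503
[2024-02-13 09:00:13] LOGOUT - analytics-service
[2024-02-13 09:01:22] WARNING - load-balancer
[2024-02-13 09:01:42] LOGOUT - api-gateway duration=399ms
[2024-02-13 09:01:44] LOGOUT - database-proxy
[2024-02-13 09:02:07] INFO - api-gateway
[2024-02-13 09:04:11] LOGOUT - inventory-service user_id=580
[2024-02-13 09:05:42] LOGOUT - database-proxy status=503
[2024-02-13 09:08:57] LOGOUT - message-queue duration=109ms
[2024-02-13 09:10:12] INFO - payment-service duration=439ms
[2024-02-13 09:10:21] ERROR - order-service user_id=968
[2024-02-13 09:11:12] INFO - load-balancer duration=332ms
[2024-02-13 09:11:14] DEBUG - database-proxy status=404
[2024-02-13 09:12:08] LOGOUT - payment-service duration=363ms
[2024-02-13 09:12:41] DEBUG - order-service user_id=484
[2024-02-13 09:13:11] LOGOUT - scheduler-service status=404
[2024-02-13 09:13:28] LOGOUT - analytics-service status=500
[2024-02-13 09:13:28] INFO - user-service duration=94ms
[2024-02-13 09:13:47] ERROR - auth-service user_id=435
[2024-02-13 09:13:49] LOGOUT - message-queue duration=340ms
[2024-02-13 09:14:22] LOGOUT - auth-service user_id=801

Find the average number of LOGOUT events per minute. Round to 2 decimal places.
0.8

To calculate the rate:

1. Count total LOGOUT events: 12
2. Total time period: 15 minutes
3. Rate = 12 / 15 = 0.8 events per minute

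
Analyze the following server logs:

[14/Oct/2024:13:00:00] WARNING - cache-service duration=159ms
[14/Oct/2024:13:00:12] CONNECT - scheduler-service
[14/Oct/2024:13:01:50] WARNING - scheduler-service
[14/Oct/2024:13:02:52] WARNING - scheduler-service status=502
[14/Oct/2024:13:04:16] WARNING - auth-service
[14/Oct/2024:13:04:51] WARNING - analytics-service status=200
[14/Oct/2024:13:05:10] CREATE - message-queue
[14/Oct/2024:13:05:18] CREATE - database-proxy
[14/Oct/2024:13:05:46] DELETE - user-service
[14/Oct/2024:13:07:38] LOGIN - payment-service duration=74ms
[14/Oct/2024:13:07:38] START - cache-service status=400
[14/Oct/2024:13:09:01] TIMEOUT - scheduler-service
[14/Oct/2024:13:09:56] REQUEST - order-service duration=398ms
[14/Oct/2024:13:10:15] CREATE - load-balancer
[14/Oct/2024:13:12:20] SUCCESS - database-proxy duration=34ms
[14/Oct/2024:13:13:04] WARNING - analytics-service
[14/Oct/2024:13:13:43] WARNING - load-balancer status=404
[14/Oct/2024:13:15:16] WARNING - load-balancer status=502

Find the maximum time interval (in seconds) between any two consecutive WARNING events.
493

To find the longest gap:

1. Extract all WARNING events in chronological order
2. Calculate time differences between consecutive events
3. Find the maximum difference
4. Longest gap: 493 seconds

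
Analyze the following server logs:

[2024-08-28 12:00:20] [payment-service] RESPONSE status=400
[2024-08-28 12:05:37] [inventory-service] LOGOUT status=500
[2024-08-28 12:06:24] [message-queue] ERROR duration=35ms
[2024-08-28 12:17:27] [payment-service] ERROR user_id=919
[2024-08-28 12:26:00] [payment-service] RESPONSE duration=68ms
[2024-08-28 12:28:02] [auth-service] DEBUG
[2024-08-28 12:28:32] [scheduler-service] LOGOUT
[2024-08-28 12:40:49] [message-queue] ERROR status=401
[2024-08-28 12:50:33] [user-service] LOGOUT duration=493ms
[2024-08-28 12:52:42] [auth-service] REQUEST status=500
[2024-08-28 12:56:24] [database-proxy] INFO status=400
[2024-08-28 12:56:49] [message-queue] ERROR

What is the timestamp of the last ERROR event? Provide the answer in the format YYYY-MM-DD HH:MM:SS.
2024-08-28 12:56:49

To find the last event:

1. Filter for all ERROR events
2. Sort by timestamp
3. Select the last one
4. Timestamp: 2024-08-28 12:56:49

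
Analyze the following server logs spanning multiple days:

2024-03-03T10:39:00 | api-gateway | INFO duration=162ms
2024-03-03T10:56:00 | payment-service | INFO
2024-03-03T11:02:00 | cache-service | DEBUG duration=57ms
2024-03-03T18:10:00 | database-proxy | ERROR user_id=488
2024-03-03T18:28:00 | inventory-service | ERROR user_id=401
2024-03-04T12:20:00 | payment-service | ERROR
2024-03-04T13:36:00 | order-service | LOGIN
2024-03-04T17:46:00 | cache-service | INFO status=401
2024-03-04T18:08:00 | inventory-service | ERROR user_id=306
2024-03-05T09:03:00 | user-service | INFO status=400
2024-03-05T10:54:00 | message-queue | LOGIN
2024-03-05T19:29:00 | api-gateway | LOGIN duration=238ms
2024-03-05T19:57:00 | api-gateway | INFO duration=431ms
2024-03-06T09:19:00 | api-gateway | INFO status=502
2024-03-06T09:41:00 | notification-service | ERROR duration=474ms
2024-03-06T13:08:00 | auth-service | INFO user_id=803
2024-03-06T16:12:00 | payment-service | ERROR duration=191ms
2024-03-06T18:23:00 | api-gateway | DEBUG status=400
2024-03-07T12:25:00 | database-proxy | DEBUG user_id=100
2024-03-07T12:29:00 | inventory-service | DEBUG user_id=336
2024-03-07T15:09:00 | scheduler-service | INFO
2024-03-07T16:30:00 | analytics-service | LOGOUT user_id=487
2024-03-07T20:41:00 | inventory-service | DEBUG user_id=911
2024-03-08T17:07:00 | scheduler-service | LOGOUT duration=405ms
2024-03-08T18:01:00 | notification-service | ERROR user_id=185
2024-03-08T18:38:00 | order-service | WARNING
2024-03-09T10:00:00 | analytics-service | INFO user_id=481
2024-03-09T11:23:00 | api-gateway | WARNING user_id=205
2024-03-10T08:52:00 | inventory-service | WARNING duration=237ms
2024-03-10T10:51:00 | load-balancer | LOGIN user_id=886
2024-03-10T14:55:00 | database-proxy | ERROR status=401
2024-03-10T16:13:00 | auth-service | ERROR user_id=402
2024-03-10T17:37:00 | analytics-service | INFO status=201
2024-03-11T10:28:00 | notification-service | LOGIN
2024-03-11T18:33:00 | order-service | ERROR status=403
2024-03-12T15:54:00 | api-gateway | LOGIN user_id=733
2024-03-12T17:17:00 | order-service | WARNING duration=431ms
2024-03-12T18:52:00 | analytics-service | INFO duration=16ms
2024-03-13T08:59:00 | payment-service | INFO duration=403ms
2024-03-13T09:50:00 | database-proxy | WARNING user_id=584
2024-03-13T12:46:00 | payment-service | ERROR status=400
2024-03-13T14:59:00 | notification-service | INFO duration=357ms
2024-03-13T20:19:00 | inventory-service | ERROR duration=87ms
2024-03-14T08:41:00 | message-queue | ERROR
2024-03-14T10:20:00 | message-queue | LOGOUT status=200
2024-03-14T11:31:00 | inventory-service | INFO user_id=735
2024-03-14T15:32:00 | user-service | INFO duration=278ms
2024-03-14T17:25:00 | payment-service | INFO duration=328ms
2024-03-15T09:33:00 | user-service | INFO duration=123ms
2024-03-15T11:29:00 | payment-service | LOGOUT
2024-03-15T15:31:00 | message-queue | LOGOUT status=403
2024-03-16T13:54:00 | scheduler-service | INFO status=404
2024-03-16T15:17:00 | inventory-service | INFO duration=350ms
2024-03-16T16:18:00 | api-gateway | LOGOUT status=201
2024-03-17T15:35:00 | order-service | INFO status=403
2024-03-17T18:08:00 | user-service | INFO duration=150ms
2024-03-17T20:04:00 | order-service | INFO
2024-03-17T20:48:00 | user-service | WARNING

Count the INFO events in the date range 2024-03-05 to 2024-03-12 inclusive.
8

To filter by date range:

1. Date range: 2024-03-05 through 2024-03-12, both dates inclusive
2. Filter for INFO events whose date falls in this range
3. Count matching events: 8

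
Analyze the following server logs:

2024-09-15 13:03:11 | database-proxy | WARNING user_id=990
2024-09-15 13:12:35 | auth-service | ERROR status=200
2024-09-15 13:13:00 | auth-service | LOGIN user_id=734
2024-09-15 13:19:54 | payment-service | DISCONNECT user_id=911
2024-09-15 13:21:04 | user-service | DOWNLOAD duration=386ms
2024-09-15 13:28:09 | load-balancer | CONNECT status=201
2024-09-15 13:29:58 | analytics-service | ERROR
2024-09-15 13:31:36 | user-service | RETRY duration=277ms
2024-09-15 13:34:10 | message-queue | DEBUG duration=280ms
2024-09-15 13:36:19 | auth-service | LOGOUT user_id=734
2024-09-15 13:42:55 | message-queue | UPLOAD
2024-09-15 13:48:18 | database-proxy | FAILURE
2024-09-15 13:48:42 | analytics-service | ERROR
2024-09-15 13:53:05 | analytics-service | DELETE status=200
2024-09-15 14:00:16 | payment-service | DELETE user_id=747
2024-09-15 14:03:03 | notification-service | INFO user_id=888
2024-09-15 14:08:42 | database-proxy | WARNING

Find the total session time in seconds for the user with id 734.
1399

To calculate session duration:

1. Find LOGIN event for user_id=734: 2024-09-15 13:13:00
2. Find LOGOUT event for user_id=734: 2024-09-15 13:36:19
3. Session duration: 2024-09-15 13:36:19 - 2024-09-15 13:13:00 = 1399 seconds (23 minutes)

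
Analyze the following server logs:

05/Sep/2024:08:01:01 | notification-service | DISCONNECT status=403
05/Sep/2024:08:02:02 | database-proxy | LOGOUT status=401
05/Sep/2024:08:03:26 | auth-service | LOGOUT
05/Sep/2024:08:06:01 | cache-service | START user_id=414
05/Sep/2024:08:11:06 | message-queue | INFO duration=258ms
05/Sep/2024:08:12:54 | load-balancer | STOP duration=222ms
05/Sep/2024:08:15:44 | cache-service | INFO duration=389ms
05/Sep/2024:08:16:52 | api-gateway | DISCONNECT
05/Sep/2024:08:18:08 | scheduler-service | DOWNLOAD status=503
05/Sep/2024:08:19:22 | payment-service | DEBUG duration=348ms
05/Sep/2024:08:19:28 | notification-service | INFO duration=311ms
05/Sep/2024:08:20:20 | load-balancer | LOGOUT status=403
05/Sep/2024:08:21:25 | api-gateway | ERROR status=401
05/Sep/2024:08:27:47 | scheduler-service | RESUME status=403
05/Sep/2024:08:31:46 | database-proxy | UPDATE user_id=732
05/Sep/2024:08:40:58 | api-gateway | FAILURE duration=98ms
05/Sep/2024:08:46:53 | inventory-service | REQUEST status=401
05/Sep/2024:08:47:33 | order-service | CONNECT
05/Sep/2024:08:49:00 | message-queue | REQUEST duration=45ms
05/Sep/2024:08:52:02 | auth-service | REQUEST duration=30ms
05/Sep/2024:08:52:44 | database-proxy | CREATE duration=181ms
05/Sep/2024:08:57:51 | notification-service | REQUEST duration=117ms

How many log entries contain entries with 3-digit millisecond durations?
7

To find matching entries:

1. Pattern to match: entries with 3-digit millisecond durations
2. Scan each log entry for the pattern
3. Count matches: 7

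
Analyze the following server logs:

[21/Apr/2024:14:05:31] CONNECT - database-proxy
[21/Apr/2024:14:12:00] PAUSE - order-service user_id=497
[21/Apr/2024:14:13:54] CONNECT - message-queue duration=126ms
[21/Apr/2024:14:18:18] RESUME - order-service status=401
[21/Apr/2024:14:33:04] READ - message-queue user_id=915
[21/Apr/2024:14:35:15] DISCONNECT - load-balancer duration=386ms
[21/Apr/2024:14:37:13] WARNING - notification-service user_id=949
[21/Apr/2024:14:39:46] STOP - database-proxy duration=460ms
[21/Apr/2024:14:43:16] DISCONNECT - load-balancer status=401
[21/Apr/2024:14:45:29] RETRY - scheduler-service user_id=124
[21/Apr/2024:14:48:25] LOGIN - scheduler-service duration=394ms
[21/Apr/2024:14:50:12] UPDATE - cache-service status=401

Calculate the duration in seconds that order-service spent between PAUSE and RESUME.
378

To calculate state duration:

1. Find PAUSE event for order-service: 21/Apr/2024:14:12:00
2. Find RESUME event for order-service: 21/Apr/2024:14:18:18
3. Calculate duration: 21/Apr/2024:14:18:18 - 21/Apr/2024:14:12:00 = 378 seconds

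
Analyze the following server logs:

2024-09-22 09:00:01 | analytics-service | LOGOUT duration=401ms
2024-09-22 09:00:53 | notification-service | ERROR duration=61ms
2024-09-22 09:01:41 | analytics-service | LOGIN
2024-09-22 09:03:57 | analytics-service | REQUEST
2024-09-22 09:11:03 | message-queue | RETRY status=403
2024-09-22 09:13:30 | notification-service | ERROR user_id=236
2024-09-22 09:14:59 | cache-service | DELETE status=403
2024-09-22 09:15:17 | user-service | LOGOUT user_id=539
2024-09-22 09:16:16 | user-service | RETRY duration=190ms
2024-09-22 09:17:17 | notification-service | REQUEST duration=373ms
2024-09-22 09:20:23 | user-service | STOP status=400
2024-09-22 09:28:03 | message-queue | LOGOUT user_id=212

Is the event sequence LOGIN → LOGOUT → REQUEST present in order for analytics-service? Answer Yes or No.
No

To verify sequence order:

1. Find all events in sequence LOGIN → LOGOUT → REQUEST for analytics-service
2. Extract their timestamps
3. Check if timestamps are in ascending order
4. Result: No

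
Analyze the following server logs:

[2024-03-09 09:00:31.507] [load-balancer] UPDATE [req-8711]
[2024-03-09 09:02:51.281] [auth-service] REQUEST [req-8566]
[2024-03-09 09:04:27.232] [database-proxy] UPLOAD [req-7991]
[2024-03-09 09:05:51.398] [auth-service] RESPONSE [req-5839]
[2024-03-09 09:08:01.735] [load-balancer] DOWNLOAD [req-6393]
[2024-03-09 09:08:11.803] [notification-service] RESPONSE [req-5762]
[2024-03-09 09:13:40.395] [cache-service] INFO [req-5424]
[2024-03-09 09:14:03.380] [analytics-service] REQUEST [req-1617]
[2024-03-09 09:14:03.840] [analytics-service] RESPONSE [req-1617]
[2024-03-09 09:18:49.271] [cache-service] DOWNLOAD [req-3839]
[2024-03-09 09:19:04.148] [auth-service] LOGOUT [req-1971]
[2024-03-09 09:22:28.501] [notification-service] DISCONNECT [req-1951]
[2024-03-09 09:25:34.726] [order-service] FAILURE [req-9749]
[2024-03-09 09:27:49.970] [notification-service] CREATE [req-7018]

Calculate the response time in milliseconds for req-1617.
460

To calculate latency:

1. Find REQUEST with id req-1617: 2024-03-09 09:14:03.380
2. Find RESPONSE with id req-1617: 2024-03-09 09:14:03.840
3. Latency: 2024-03-09 09:14:03.840 - 2024-03-09 09:14:03.380 = 460ms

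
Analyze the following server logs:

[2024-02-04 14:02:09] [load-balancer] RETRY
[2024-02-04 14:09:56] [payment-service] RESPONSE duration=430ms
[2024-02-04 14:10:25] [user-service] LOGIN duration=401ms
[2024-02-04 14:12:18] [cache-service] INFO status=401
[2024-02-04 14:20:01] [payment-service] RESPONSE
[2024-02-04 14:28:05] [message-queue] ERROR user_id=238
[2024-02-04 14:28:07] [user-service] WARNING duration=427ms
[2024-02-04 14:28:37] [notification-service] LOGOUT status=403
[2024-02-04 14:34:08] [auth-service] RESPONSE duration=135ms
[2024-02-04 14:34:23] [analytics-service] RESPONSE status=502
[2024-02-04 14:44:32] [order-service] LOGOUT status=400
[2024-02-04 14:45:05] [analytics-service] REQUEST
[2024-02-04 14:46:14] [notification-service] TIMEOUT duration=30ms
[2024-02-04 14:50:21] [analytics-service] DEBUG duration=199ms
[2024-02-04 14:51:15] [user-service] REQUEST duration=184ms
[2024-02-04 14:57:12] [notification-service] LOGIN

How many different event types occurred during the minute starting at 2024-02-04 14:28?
3

To count unique event types:

1. Filter events in the minute starting at 2024-02-04 14:28
2. Extract event types from matching entries
3. Count unique types: 3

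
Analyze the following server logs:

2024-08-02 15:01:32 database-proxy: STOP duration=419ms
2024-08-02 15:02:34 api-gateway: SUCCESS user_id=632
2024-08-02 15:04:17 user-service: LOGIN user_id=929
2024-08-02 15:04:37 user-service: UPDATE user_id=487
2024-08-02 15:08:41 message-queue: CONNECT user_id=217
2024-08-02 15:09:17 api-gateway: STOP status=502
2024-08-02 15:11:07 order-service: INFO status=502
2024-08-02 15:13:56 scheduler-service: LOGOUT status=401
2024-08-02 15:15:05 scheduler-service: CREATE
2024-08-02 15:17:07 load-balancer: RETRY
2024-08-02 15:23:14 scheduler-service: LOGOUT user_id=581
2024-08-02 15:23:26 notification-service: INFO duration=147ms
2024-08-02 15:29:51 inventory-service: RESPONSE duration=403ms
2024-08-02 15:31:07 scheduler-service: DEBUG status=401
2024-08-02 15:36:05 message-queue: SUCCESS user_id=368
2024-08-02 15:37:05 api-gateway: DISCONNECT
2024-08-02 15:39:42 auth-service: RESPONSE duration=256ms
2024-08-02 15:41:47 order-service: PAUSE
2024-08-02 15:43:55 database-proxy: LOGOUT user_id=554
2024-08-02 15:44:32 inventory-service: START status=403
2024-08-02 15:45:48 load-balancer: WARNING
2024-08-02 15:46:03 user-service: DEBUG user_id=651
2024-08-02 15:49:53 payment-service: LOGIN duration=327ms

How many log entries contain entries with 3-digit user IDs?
8

To find matching entries:

1. Pattern to match: entries with 3-digit user IDs
2. Scan each log entry for the pattern
3. Count matches: 8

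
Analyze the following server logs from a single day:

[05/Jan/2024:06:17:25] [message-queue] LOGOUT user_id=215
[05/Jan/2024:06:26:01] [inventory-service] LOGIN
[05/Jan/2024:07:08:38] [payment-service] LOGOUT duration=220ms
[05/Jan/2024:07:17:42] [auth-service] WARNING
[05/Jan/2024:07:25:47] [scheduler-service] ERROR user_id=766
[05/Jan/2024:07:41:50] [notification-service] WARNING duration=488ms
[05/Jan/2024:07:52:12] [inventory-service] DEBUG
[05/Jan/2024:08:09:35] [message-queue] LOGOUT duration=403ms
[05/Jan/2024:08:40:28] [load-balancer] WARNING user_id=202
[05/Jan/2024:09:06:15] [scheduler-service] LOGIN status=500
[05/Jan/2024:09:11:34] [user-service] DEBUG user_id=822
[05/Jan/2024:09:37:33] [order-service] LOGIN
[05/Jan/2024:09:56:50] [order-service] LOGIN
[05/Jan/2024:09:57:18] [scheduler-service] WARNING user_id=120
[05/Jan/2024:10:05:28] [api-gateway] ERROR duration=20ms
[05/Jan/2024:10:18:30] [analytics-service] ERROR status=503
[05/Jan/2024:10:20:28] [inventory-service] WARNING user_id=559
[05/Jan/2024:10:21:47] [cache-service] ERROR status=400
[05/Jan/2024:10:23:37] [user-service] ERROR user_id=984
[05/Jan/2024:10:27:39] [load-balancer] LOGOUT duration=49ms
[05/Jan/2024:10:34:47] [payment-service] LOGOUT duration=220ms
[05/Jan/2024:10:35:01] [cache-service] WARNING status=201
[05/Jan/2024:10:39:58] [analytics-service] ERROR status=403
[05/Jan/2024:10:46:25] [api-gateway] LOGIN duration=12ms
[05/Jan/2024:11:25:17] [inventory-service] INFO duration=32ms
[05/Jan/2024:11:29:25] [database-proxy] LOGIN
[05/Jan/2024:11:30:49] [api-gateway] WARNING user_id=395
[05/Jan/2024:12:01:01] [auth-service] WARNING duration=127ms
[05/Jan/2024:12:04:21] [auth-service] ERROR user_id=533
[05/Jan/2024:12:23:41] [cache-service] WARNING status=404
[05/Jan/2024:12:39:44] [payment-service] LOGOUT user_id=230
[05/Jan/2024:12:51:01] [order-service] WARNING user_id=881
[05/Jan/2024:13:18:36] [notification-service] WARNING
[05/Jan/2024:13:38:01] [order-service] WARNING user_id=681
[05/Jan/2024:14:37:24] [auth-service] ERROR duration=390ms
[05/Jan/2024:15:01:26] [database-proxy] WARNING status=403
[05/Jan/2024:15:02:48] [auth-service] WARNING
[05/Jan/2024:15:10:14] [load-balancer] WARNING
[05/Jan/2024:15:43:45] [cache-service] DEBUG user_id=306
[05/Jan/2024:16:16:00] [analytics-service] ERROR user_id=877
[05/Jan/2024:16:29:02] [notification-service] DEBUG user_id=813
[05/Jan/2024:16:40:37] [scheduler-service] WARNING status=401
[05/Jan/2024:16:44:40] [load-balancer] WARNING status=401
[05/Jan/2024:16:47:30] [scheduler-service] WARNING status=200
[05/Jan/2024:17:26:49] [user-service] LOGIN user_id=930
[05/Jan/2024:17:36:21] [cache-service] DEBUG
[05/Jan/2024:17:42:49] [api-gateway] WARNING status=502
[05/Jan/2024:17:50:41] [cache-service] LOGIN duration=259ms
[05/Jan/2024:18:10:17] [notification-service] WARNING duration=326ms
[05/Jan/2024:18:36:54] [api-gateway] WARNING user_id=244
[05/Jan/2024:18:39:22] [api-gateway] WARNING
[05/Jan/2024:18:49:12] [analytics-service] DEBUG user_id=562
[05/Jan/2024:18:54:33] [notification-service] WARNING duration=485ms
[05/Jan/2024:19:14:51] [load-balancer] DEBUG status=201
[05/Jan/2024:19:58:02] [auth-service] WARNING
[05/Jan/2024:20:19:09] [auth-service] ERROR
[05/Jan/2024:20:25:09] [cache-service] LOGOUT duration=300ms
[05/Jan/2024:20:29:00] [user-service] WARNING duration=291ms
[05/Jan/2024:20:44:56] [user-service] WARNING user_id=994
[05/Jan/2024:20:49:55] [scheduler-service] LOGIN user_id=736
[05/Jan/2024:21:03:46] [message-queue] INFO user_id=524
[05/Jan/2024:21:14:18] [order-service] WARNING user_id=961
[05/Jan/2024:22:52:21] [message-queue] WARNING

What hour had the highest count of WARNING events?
18

To find the peak hour:

1. Group all WARNING events by hour
2. Count events in each hour
3. Find hour with maximum count
4. Peak hour: 18 (with 4 events)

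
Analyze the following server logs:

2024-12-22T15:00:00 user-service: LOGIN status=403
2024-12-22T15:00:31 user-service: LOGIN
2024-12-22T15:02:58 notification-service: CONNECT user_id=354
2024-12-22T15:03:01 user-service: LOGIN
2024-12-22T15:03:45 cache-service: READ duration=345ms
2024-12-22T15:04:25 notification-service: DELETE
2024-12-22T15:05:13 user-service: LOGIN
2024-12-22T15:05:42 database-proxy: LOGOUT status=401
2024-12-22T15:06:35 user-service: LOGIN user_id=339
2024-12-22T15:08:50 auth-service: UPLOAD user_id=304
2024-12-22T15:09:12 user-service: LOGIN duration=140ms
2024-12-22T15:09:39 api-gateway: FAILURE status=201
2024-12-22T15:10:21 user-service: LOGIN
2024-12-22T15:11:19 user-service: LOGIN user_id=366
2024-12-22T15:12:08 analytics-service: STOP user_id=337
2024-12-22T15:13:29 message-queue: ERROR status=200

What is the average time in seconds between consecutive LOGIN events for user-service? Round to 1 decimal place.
97.0

To calculate average interval:

1. Find all LOGIN events for user-service in order
2. Calculate time gaps between consecutive events
3. Compute mean of gaps: 679 / 7 = 97.0 seconds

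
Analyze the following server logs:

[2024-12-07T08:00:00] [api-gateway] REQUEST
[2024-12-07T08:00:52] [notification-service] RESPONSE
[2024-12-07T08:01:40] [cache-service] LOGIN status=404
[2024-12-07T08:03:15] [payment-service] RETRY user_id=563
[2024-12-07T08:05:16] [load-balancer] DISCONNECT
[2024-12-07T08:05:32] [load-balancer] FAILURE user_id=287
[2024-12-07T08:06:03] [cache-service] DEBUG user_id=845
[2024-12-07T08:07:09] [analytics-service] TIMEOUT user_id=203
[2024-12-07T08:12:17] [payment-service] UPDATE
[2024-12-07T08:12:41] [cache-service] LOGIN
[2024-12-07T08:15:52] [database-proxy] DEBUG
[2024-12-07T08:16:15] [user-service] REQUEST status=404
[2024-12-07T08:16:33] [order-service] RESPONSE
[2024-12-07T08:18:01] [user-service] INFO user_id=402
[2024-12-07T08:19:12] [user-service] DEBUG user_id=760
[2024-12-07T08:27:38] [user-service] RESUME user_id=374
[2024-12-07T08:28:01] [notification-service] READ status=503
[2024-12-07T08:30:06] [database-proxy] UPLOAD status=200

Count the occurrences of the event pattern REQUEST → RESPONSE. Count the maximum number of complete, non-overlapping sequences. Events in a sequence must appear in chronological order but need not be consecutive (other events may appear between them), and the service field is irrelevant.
2

To count sequences:

1. Look for pattern: REQUEST → RESPONSE
2. Greedily scan the log in chronological order, matching each sequence element in turn (ignoring service)
3. Each time the full pattern completes, increment the count and restart matching from the next event
4. Complete non-overlapping sequences found: 2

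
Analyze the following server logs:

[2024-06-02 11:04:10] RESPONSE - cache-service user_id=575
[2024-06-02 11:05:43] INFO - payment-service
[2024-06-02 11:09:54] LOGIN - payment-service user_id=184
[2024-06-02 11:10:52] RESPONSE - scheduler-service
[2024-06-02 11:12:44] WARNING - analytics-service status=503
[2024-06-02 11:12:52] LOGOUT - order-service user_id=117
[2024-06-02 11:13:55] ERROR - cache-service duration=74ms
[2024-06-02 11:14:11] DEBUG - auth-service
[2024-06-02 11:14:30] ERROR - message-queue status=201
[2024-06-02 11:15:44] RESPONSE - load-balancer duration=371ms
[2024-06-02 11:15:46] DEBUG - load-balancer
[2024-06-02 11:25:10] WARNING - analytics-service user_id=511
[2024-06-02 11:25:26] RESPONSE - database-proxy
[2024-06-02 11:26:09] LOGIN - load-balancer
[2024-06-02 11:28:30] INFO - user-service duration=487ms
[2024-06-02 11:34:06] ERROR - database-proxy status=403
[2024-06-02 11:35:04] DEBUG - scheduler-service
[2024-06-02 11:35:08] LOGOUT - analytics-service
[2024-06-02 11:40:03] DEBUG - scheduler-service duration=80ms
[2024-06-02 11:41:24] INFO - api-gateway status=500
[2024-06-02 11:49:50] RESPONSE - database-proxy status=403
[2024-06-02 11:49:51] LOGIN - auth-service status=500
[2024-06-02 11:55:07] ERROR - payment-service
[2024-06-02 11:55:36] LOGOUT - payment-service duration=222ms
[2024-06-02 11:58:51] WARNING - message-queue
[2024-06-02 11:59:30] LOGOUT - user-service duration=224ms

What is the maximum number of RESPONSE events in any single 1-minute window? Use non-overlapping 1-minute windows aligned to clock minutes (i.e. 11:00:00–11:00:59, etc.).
1

To find the burst window:

1. Divide the log period into non-overlapping 1-minute windows starting at 11:00
2. Count RESPONSE events in each window
3. Find the window with maximum count
4. Maximum events in a window: 1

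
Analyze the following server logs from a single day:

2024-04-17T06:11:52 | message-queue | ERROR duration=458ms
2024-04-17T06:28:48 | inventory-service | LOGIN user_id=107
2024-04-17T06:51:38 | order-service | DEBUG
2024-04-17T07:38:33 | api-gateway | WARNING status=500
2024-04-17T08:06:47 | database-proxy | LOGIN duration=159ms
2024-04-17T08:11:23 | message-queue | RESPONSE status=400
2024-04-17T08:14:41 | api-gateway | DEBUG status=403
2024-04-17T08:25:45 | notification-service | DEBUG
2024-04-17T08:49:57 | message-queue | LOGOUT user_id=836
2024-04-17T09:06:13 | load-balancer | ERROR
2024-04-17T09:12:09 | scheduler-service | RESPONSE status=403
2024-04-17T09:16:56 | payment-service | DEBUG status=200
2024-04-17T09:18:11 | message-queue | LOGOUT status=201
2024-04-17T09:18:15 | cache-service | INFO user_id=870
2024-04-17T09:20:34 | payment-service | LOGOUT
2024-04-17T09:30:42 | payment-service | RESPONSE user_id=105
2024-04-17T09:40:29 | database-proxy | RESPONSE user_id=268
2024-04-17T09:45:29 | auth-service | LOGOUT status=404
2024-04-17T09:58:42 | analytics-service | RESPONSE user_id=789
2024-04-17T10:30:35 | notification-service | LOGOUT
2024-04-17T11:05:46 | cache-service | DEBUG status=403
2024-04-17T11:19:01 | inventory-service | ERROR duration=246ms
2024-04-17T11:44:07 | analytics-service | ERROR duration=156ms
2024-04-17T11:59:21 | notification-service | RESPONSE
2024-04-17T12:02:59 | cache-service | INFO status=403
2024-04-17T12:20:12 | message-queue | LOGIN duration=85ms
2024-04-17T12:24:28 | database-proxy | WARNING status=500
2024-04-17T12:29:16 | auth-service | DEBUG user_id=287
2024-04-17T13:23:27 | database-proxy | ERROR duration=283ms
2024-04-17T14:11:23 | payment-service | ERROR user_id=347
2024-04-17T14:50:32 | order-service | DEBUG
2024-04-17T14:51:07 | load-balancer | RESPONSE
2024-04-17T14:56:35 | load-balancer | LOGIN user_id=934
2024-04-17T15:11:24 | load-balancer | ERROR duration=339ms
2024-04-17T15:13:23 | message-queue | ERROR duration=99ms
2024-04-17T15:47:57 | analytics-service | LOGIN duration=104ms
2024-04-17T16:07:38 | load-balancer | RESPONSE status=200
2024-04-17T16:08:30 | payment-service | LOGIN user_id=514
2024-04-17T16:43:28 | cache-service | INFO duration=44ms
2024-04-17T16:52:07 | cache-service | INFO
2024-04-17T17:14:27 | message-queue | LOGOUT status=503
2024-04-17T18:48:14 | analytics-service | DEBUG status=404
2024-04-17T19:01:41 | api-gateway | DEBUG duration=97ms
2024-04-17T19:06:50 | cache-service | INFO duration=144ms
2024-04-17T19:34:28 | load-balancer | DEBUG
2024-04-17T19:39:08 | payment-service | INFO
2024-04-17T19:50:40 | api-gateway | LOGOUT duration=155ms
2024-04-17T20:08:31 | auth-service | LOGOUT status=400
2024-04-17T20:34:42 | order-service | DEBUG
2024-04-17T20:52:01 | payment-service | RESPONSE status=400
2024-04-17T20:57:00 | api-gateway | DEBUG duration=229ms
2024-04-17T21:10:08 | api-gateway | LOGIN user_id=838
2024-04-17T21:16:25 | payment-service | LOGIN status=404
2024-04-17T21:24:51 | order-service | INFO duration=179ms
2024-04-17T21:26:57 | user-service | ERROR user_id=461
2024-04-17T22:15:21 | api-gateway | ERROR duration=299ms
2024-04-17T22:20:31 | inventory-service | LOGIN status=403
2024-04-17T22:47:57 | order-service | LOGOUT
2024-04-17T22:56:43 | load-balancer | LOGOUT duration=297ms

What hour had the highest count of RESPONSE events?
9

To find the peak hour:

1. Group all RESPONSE events by hour
2. Count events in each hour
3. Find hour with maximum count
4. Peak hour: 9 (with 4 events)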